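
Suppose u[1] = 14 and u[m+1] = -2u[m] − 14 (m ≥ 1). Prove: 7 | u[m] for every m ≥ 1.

Base case: u[1] = 14 = 7·2, so 7 | u[1].
Assume 7 | u[j], so u[j] = 7t for some integer t.
Then u[j+1] = -2u[j] − 14 = -2·(7t) − 14 = 7(-2t − 2), so 7 | u[j+1].
So the property holds for j+1, and by induction 7 | u[m] for all m ≥ 1.

7 | u[m]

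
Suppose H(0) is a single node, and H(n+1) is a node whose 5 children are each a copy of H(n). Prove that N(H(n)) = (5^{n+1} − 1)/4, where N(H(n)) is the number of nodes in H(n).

Base case: N(H(0)) = 1, and (5^{0+1} − 1)/4 = 1.
Assume N(H(j)) = (5^{j+1} − 1)/4.
Then N(H(j+1)) = 1 + 5N(H(j)) = 1 + 5·(5^{j+1} − 1)/4 = 1 + (5^{j+2} − 5)/4 = (4 + 5^{j+2} − 5)/4 = (5^{j+2} − 1)/4.
By induction, N(H(n)) = (5^{n+1} − 1)/4 for all n ≥ 0.

N(H(n)) = (5^{n+1} − 1)/4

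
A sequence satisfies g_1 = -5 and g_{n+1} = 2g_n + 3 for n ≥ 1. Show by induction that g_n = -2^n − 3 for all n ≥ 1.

Base case: g_1 = -5, and -2^1 − 3 = -2 − 3 = -5.
Assume g_k = -2^k − 3 for some k ≥ 1.
Then g_{k+1} = 2g_k + 3 = 2·(-2^k − 3) + 3 = -2^{k+1} − 6 + 3 = -2^{k+1} − 3.
So the formula holds for k+1, and by induction g_n = -2^n − 3 for all n ≥ 1.

g_n = -2^n − 3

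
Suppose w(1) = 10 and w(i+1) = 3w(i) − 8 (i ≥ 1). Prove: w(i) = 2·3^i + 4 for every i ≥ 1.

Base case: w(1) = 10, and 2·3^1 + 4 = 6 + 4 = 10.
Assume w(k) = 2·3^k + 4 for some k ≥ 1.
Then w(k+1) = 3w(k) − 8 = 3·(2·3^k + 4) − 8 = 6·3^k + 12 − 8 = 2·3^{k+1} + 4.
So the formula holds for k+1, and by induction w(i) = 2·3^i + 4 for all i ≥ 1.

w(i) = 2·3^i + 4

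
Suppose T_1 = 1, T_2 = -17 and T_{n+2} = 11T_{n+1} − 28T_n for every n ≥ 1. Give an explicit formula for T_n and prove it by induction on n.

Claim: T_n = 2·4^n − 7^n.

Base cases: T_1 = 1 and 2·4^1 − 7^1 = 1; T_2 = -17 and 2·4^2 − 7^2 = -17.
Assume T_j = 2·4^j − 7^j for all 1 ≤ j ≤ k, where k ≥ 2.
Then T_{k+1} = 11T_k − 28T_{k−1} = 11·(2·4^k − 7^k) − 28·(2·4^{k−1} − 7^{k−1}) = 2·(11·4 − 28)4^{k−1} − (11·7 − 28)7^{k−1} = 32·4^{k−1} − 49·7^{k−1} = 2·4^{k+1} − 7^{k+1}.
This completes the inductive step, so T_n = 2·4^n − 7^n for all n ≥ 1.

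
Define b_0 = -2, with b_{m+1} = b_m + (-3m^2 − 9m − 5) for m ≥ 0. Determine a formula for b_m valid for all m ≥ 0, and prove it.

Claim: b_m = -m^3 − 3m^2 − m − 2.

Base case: b_0 = -2, and -0^3 − 3·0^2 − 0 − 2 = -2.
Assume b_r = -r^3 − 3r^2 − r − 2.
Then b_{r+1} = b_r + (-3r^2 − 9r − 5) = (-r^3 − 3r^2 − r − 2) + (-3r^2 − 9r − 5) = -r^3 − 6r^2 − 10r − 7,
and -(r+1)^3 − 3·(r+1)^2 − (r+1) − 2 = -r^3 − 6r^2 − 10r − 7.
Hence b_m = -m^3 − 3m^2 − m − 2 for every m ≥ 0, by induction.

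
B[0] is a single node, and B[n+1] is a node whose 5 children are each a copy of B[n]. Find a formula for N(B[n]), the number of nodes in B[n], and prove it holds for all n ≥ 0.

Claim: N(B[n]) = (5^{n+1} − 1)/4.

Base case: N(B[0]) = 1, and (5^{0+1} − 1)/4 = 1.
Assume N(B[m]) = (5^{m+1} − 1)/4.
Then N(B[m+1]) = 1 + 5N(B[m]) = 1 + 5·(5^{m+1} − 1)/4 = 1 + (5^{m+2} − 5)/4 = (4 + 5^{m+2} − 5)/4 = (5^{m+2} − 1)/4.
By induction, N(B[n]) = (5^{n+1} − 1)/4 for all n ≥ 0.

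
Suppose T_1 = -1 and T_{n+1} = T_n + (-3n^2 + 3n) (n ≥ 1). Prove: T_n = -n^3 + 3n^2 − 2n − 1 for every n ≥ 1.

Base case: T_1 = -1, and -1^3 + 3·1^2 − 2·1 − 1 = -1.
Assume T_k = -k^3 + 3k^2 − 2k − 1.
Then T_{k+1} = T_k + (-3k^2 + 3k) = (-k^3 + 3k^2 − 2k − 1) + (-3k^2 + 3k) = -k^3 + k − 1,
and -(k+1)^3 + 3·(k+1)^2 − 2·(k+1) − 1 = -k^3 + k − 1.
Hence T_n = -n^3 + 3n^2 − 2n − 1 for every n ≥ 1, by induction.

T_n = -n^3 + 3n^2 − 2n − 1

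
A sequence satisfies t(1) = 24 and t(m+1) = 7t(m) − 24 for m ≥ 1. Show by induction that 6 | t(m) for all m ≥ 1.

Base case: t(1) = 24 = 6·4, so 6 | t(1).
Assume 6 | t(k), so t(k) = 6s for some integer s.
Then t(k+1) = 7t(k) − 24 = 7·(6s) − 24 = 6(7s − 4), so 6 | t(k+1).
Hence 6 | t(m) for every m ≥ 1, by induction.

6 | t(m)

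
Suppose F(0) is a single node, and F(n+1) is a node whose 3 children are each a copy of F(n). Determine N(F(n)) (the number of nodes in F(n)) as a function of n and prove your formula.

Claim: N(F(n)) = (3^{n+1} − 1)/2.

Base case: N(F(0)) = 1, and (3^{0+1} − 1)/2 = 1.
Assume N(F(r)) = (3^{r+1} − 1)/2.
Then N(F(r+1)) = 1 + 3N(F(r)) = 1 + 3·(3^{r+1} − 1)/2 = 1 + (3^{r+2} − 3)/2 = (2 + 3^{r+2} − 3)/2 = (3^{r+2} − 1)/2.
By induction, N(F(n)) = (3^{n+1} − 1)/2 for all n ≥ 0.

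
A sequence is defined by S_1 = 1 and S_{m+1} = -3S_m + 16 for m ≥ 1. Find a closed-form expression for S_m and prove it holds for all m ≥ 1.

Claim: S_m = (-3)^m + 4.

Base case: S_1 = 1, and (-3)^1 + 4 = -3 + 4 = 1.
Assume S_k = (-3)^k + 4 for some k ≥ 1.
Then S_{k+1} = -3S_k + 16 = -3·((-3)^k + 4) + 16 = -3·(-3)^k − 12 + 16 = (-3)^{k+1} + 4.
By induction, S_m = (-3)^m + 4 for all m ≥ 1.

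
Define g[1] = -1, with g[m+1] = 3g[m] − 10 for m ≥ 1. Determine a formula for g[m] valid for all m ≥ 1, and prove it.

Claim: g[m] = -2·3^m + 5.

Base case: g[1] = -1, and -2·3^1 + 5 = -6 + 5 = -1.
Assume g[j] = -2·3^j + 5 for some j ≥ 1.
Then g[j+1] = 3g[j] − 10 = 3·(-2·3^j + 5) − 10 = -6·3^j + 15 − 10 = -2·3^{j+1} + 5.
By induction, g[m] = -2·3^m + 5 for all m ≥ 1.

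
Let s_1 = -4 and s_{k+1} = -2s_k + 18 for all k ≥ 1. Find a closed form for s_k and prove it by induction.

Claim: s_k = 5·(-2)^k + 6.

Base case: s_1 = -4, and 5·(-2)^1 + 6 = -10 + 6 = -4.
Assume s_j = 5·(-2)^j + 6 for some j ≥ 1.
Then s_{j+1} = -2s_j + 18 = -2·(5·(-2)^j + 6) + 18 = -10·(-2)^j − 12 + 18 = 5·(-2)^{j+1} + 6.
Hence s_k = 5·(-2)^k + 6 for every k ≥ 1, by induction.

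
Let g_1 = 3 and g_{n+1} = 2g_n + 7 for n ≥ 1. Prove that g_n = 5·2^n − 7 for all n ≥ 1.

Base case: g_1 = 3, and 5·2^1 − 7 = 10 − 7 = 3.
Assume g_j = 5·2^j − 7 for some j ≥ 1.
Then g_{j+1} = 2g_j + 7 = 2·(5·2^j − 7) + 7 = 10·2^j − 14 + 7 = 5·2^{j+1} − 7.
Hence g_n = 5·2^n − 7 for every n ≥ 1, by induction.

g_n = 5·2^n − 7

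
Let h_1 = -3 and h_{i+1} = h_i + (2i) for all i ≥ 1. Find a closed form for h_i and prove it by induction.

Claim: h_i = i^2 − i − 3.

Base case: h_1 = -3, and 1^2 − 1 − 3 = -3.
Assume h_j = j^2 − j − 3.
Then h_{j+1} = h_j + (2j) = (j^2 − j − 3) + (2j) = j^2 + j − 3,
and (j+1)^2 − (j+1) − 3 = j^2 + j − 3.
By induction, h_i = i^2 − i − 3 for all i ≥ 1.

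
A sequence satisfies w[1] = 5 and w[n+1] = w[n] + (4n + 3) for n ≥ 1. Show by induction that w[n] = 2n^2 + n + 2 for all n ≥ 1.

Base case: w[1] = 5, and 2·1^2 + 1 + 2 = 5.
Assume w[r] = 2r^2 + r + 2.
Then w[r+1] = w[r] + (4r + 3) = (2r^2 + r + 2) + (4r + 3) = 2r^2 + 5r + 5,
and 2·(r+1)^2 + (r+1) + 2 = 2r^2 + 5r + 5.
This completes the inductive step, so w[n] = 2n^2 + n + 2 for all n ≥ 1.

w[n] = 2n^2 + n + 2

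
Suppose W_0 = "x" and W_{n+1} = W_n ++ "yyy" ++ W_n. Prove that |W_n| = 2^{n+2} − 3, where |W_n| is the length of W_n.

Base case: |W_0| = 1, and 2^{0+2} − 3 = 1.
Assume |W_r| = 2^{r+2} − 3.
Then |W_{r+1}| = |W_r| + 3 + |W_r| = 2|W_r| + 3 = 2(2^{r+2} − 3) + 3 = 2^{r+3} − 6 + 3 = 2^{r+3} − 3.
By induction, |W_n| = 2^{n+2} − 3 for all n ≥ 0.

|W_n| = 2^{n+2} − 3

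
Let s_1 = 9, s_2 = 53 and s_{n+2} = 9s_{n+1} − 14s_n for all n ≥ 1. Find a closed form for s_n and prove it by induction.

Claim: s_n = 7^n + 2^n.

Base cases: s_1 = 9 and 7^1 + 2^1 = 9; s_2 = 53 and 7^2 + 2^2 = 53.
Assume s_i = 7^i + 2^i for all 1 ≤ i ≤ j, where j ≥ 2.
Then s_{j+1} = 9s_j − 14s_{j−1} = 9·(7^j + 2^j) − 14·(7^{j−1} + 2^{j−1}) = (9·7 − 14)7^{j−1} + (9·2 − 14)2^{j−1} = 49·7^{j−1} + 4·2^{j−1} = 7^{j+1} + 2^{j+1}.
So the formula holds for j+1, and by strong induction s_n = 7^n + 2^n for all n ≥ 1.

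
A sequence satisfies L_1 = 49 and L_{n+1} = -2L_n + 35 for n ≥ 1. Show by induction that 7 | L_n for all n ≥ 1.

Base case: L_1 = 49 = 7·7, so 7 | L_1.
Assume 7 | L_j, so L_j = 7t for some integer t.
Then L_{j+1} = -2L_j + 35 = -2·(7t) + 35 = 7(-2t + 5), so 7 | L_{j+1}.
So the property holds for j+1, and by induction 7 | L_n for all n ≥ 1.

7 | L_n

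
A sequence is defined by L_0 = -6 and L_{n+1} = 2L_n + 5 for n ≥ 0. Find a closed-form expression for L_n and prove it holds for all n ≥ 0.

Claim: L_n = -2^n − 5.

Base case: L_0 = -6, and -2^0 − 5 = -1 − 5 = -6.
Assume L_m = -2^m − 5 for some m ≥ 0.
Then L_{m+1} = 2L_m + 5 = 2·(-2^m − 5) + 5 = -2^{m+1} − 10 + 5 = -2^{m+1} − 5.
Hence L_n = -2^n − 5 for every n ≥ 0, by induction.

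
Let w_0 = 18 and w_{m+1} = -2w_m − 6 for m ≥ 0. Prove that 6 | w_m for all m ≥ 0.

Base case: w_0 = 18 = 6·3, so 6 | w_0.
Assume 6 | w_r, so w_r = 6t for some integer t.
Then w_{r+1} = -2w_r − 6 = -2·(6t) − 6 = 6(-2t − 1), so 6 | w_{r+1}.
This completes the inductive step, so 6 | w_m for all m ≥ 0.

6 | w_m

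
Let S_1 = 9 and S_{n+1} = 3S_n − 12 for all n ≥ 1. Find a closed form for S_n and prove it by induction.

Claim: S_n = 3^n + 6.

Base case: S_1 = 9, and 3^1 + 6 = 3 + 6 = 9.
Assume S_k = 3^k + 6 for some k ≥ 1.
Then S_{k+1} = 3S_k − 12 = 3·(3^k + 6) − 12 = 3^{k+1} + 18 − 12 = 3^{k+1} + 6.
This completes the inductive step, so S_n = 3^n + 6 for all n ≥ 1.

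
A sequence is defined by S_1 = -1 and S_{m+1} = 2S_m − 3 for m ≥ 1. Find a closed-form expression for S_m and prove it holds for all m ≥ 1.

Claim: S_m = -2^{m+1} + 3.

Base case: S_1 = -1, and -2^{1+1} + 3 = -4 + 3 = -1.
Assume S_r = -2^{r+1} + 3 for some r ≥ 1.
Then S_{r+1} = 2S_r − 3 = 2·(-2^{r+1} + 3) − 3 = -2^{r+2} + 6 − 3 = -2^{r+2} + 3.
So the formula holds for r+1, and by induction S_m = -2^{m+1} + 3 for all m ≥ 1.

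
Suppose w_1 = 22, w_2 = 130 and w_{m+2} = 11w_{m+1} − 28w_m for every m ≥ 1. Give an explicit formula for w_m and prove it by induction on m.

Claim: w_m = 2·4^m + 2·7^m.

Base cases: w_1 = 22 and 2·4^1 + 2·7^1 = 22; w_2 = 130 and 2·4^2 + 2·7^2 = 130.
Assume w_j = 2·4^j + 2·7^j for all 1 ≤ j ≤ r, where r ≥ 2.
Then w_{r+1} = 11w_r − 28w_{r−1} = 11·(2·4^r + 2·7^r) − 28·(2·4^{r−1} + 2·7^{r−1}) = 2·(11·4 − 28)4^{r−1} + 2·(11·7 − 28)7^{r−1} = 32·4^{r−1} + 98·7^{r−1} = 2·4^{r+1} + 2·7^{r+1}.
By strong induction, w_m = 2·4^m + 2·7^m for all m ≥ 1.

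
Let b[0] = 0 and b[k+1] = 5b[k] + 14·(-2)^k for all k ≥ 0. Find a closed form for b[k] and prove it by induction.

Claim: b[k] = 2·5^k − 2·(-2)^k.

Base case: b[0] = 0, and 2·5^0 − 2·(-2)^0 = 2 − 2 = 0.
Assume b[r] = 2·5^r − 2·(-2)^r for some r ≥ 0.
Then b[r+1] = 5b[r] + 14·(-2)^r = 5·(2·5^r − 2·(-2)^r) + 14·(-2)^r = 2·5^{r+1} − 10·(-2)^r + 14·(-2)^r = 2·5^{r+1} + 4·(-2)^r = 2·5^{r+1} − 2·(-2)^{r+1}.
Hence b[k] = 2·5^k − 2·(-2)^k for every k ≥ 0, by induction.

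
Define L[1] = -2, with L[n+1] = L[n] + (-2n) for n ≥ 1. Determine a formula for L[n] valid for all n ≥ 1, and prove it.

Claim: L[n] = -n^2 + n − 2.

Base case: L[1] = -2, and -1^2 + 1 − 2 = -2.
Assume L[m] = -m^2 + m − 2.
Then L[m+1] = L[m] + (-2m) = (-m^2 + m − 2) + (-2m) = -m^2 − m − 2,
and -(m+1)^2 + (m+1) − 2 = -m^2 − m − 2.
By induction, L[n] = -n^2 + n − 2 for all n ≥ 1.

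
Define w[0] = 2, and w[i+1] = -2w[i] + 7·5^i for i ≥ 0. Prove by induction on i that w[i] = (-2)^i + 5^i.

Base case: w[0] = 2, and (-2)^0 + 5^0 = 1 + 1 = 2.
Assume w[r] = (-2)^r + 5^r for some r ≥ 0.
Then w[r+1] = -2w[r] + 7·5^r = -2·((-2)^r + 5^r) + 7·5^r = (-2)^{r+1} − 2·5^r + 7·5^r = (-2)^{r+1} + 5·5^r = (-2)^{r+1} + 5^{r+1}.
So the formula holds for r+1, and by induction w[i] = (-2)^i + 5^i for all i ≥ 0.

w[i] = (-2)^i + 5^i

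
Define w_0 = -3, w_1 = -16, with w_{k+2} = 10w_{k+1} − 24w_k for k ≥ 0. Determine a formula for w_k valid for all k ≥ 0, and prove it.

Claim: w_k = -4^k − 2·6^k.

Base cases: w_0 = -3 and -4^0 − 2·6^0 = -3; w_1 = -16 and -4^1 − 2·6^1 = -16.
Assume w_j = -4^j − 2·6^j for all 0 ≤ j ≤ r, where r ≥ 1.
Then w_{r+1} = 10w_r − 24w_{r−1} = 10·(-4^r − 2·6^r) − 24·(-4^{r−1} − 2·6^{r−1}) = -(10·4 − 24)4^{r−1} − 2·(10·6 − 24)6^{r−1} = -16·4^{r−1} − 72·6^{r−1} = -4^{r+1} − 2·6^{r+1}.
This completes the inductive step, so w_k = -4^k − 2·6^k for all k ≥ 0.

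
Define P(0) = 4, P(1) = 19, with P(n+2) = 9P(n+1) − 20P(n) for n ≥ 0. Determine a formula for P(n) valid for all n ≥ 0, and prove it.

Claim: P(n) = 3·5^n + 4^n.

Base cases: P(0) = 4 and 3·5^0 + 4^0 = 4; P(1) = 19 and 3·5^1 + 4^1 = 19.
Assume P(j) = 3·5^j + 4^j for all 0 ≤ j ≤ r, where r ≥ 1.
Then P(r+1) = 9P(r) − 20P(r−1) = 9·(3·5^r + 4^r) − 20·(3·5^{r−1} + 4^{r−1}) = 3·(9·5 − 20)5^{r−1} + (9·4 − 20)4^{r−1} = 75·5^{r−1} + 16·4^{r−1} = 3·5^{r+1} + 4^{r+1}.
This completes the inductive step, so P(n) = 3·5^n + 4^n for all n ≥ 0.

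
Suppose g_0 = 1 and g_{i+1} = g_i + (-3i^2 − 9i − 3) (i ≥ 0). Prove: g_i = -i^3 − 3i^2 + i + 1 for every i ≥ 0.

Base case: g_0 = 1, and -0^3 − 3·0^2 + 0 + 1 = 1.
Assume g_k = -k^3 − 3k^2 + k + 1.
Then g_{k+1} = g_k + (-3k^2 − 9k − 3) = (-k^3 − 3k^2 + k + 1) + (-3k^2 − 9k − 3) = -k^3 − 6k^2 − 8k − 2,
and -(k+1)^3 − 3·(k+1)^2 + (k+1) + 1 = -k^3 − 6k^2 − 8k − 2.
Hence g_i = -i^3 − 3i^2 + i + 1 for every i ≥ 0, by induction.

g_i = -i^3 − 3i^2 + i + 1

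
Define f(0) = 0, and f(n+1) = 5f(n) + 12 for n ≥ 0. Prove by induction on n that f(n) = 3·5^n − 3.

Base case: f(0) = 0, and 3·5^0 − 3 = 3 − 3 = 0.
Assume f(m) = 3·5^m − 3 for some m ≥ 0.
Then f(m+1) = 5f(m) + 12 = 5·(3·5^m − 3) + 12 = 15·5^m − 15 + 12 = 3·5^{m+1} − 3.
Hence f(n) = 3·5^n − 3 for every n ≥ 0, by induction.

f(n) = 3·5^n − 3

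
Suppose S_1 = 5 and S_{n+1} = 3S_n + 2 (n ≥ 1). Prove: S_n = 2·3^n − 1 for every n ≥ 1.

Base case: S_1 = 5, and 2·3^1 − 1 = 6 − 1 = 5.
Assume S_r = 2·3^r − 1 for some r ≥ 1.
Then S_{r+1} = 3S_r + 2 = 3·(2·3^r − 1) + 2 = 6·3^r − 3 + 2 = 2·3^{r+1} − 1.
So the formula holds for r+1, and by induction S_n = 2·3^n − 1 for all n ≥ 1.

S_n = 2·3^n − 1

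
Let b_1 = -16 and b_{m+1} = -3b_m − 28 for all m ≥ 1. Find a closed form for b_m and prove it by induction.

Claim: b_m = 3·(-3)^m − 7.

Base case: b_1 = -16, and 3·(-3)^1 − 7 = -9 − 7 = -16.
Assume b_k = 3·(-3)^k − 7 for some k ≥ 1.
Then b_{k+1} = -3b_k − 28 = -3·(3·(-3)^k − 7) − 28 = -9·(-3)^k + 21 − 28 = 3·(-3)^{k+1} − 7.
This completes the inductive step, so b_m = 3·(-3)^m − 7 for all m ≥ 1.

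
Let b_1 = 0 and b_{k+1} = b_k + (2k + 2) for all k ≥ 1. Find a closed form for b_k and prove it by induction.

Claim: b_k = k^2 + k − 2.

Base case: b_1 = 0, and 1^2 + 1 − 2 = 0.
Assume b_m = m^2 + m − 2.
Then b_{m+1} = b_m + (2m + 2) = (m^2 + m − 2) + (2m + 2) = m^2 + 3m,
and (m+1)^2 + (m+1) − 2 = m^2 + 3m.
By induction, b_k = k^2 + k − 2 for all k ≥ 1.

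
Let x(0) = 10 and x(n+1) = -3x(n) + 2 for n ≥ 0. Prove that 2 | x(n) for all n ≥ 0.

Base case: x(0) = 10 = 2·5, so 2 | x(0).
Assume 2 | x(k), so x(k) = 2t for some integer t.
Then x(k+1) = -3x(k) + 2 = -3·(2t) + 2 = 2(-3t + 1), so 2 | x(k+1).
By induction, 2 | x(n) for all n ≥ 0.

2 | x(n)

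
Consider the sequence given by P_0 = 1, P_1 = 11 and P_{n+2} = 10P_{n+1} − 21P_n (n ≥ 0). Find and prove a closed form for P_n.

Claim: P_n = -3^n + 2·7^n.

Base cases: P_0 = 1 and -3^0 + 2·7^0 = 1; P_1 = 11 and -3^1 + 2·7^1 = 11.
Assume P_j = -3^j + 2·7^j for all 0 ≤ j ≤ k, where k ≥ 1.
Then P_{k+1} = 10P_k − 21P_{k−1} = 10·(-3^k + 2·7^k) − 21·(-3^{k−1} + 2·7^{k−1}) = -(10·3 − 21)3^{k−1} + 2·(10·7 − 21)7^{k−1} = -9·3^{k−1} + 98·7^{k−1} = -3^{k+1} + 2·7^{k+1}.
This completes the inductive step, so P_n = -3^n + 2·7^n for all n ≥ 0.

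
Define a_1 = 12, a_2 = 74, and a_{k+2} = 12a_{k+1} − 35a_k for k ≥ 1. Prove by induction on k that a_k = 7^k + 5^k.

Base cases: a_1 = 12 and 7^1 + 5^1 = 12; a_2 = 74 and 7^2 + 5^2 = 74.
Assume a_j = 7^j + 5^j for all 1 ≤ j ≤ r, where r ≥ 2.
Then a_{r+1} = 12a_r − 35a_{r−1} = 12·(7^r + 5^r) − 35·(7^{r−1} + 5^{r−1}) = (12·7 − 35)7^{r−1} + (12·5 − 35)5^{r−1} = 49·7^{r−1} + 25·5^{r−1} = 7^{r+1} + 5^{r+1}.
By strong induction, a_k = 7^k + 5^k for all k ≥ 1.

a_k = 7^k + 5^k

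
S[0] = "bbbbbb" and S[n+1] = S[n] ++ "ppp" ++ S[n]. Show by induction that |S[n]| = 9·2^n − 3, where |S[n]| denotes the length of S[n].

Base case: |S[0]| = 6, and 9·2^0 − 3 = 6.
Assume |S[j]| = 9·2^j − 3.
Then |S[j+1]| = |S[j]| + 3 + |S[j]| = 2|S[j]| + 3 = 2(9·2^j − 3) + 3 = 9·2^{j+1} − 6 + 3 = 9·2^{j+1} − 3.
By induction, |S[n]| = 9·2^n − 3 for all n ≥ 0.

|S[n]| = 9·2^n − 3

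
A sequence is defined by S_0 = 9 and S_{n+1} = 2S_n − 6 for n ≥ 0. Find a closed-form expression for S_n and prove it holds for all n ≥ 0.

Claim: S_n = 3·2^n + 6.

Base case: S_0 = 9, and 3·2^0 + 6 = 3 + 6 = 9.
Assume S_r = 3·2^r + 6 for some r ≥ 0.
Then S_{r+1} = 2S_r − 6 = 2·(3·2^r + 6) − 6 = 6·2^r + 12 − 6 = 3·2^{r+1} + 6.
So the formula holds for r+1, and by induction S_n = 3·2^n + 6 for all n ≥ 0.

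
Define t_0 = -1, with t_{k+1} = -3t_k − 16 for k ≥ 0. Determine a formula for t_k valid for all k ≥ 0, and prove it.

Claim: t_k = 3·(-3)^k − 4.

Base case: t_0 = -1, and 3·(-3)^0 − 4 = 3 − 4 = -1.
Assume t_m = 3·(-3)^m − 4 for some m ≥ 0.
Then t_{m+1} = -3t_m − 16 = -3·(3·(-3)^m − 4) − 16 = -9·(-3)^m + 12 − 16 = 3·(-3)^{m+1} − 4.
Hence t_k = 3·(-3)^k − 4 for every k ≥ 0, by induction.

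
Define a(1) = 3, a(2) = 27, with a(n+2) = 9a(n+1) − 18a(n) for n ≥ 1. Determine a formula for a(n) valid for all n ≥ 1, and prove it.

Claim: a(n) = 6^n − 3^n.

Base cases: a(1) = 3 and 6^1 − 3^1 = 3; a(2) = 27 and 6^2 − 3^2 = 27.
Assume a(j) = 6^j − 3^j for all 1 ≤ j ≤ m, where m ≥ 2.
Then a(m+1) = 9a(m) − 18a(m−1) = 9·(6^m − 3^m) − 18·(6^{m−1} − 3^{m−1}) = (9·6 − 18)6^{m−1} − (9·3 − 18)3^{m−1} = 36·6^{m−1} − 9·3^{m−1} = 6^{m+1} − 3^{m+1}.
So the formula holds for m+1, and by strong induction a(n) = 6^n − 3^n for all n ≥ 1.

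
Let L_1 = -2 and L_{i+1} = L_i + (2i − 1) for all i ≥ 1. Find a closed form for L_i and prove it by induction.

Claim: L_i = i^2 − 2i − 1.

Base case: L_1 = -2, and 1^2 − 2·1 − 1 = -2.
Assume L_k = k^2 − 2k − 1.
Then L_{k+1} = L_k + (2k − 1) = (k^2 − 2k − 1) + (2k − 1) = k^2 − 2,
and (k+1)^2 − 2·(k+1) − 1 = k^2 − 2.
This completes the inductive step, so L_i = i^2 − 2i − 1 for all i ≥ 1.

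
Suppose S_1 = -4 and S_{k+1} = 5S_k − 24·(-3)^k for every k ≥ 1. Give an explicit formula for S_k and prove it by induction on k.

Claim: S_k = 5^k + 3·(-3)^k.

Base case: S_1 = -4, and 5^1 + 3·(-3)^1 = 5 − 9 = -4.
Assume S_m = 5^m + 3·(-3)^m for some m ≥ 1.
Then S_{m+1} = 5S_m − 24·(-3)^m = 5·(5^m + 3·(-3)^m) − 24·(-3)^m = 5^{m+1} + 15·(-3)^m − 24·(-3)^m = 5^{m+1} − 9·(-3)^m = 5^{m+1} + 3·(-3)^{m+1}.
This completes the inductive step, so S_k = 5^k + 3·(-3)^k for all k ≥ 1.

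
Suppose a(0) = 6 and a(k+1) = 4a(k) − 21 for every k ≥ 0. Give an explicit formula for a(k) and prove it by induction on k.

Claim: a(k) = -4^k + 7.

Base case: a(0) = 6, and -4^0 + 7 = -1 + 7 = 6.
Assume a(m) = -4^m + 7 for some m ≥ 0.
Then a(m+1) = 4a(m) − 21 = 4·(-4^m + 7) − 21 = -4^{m+1} + 28 − 21 = -4^{m+1} + 7.
Hence a(k) = -4^k + 7 for every k ≥ 0, by induction.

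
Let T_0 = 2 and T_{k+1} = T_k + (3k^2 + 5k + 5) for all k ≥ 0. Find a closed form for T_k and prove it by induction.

Claim: T_k = k^3 + k^2 + 3k + 2.

Base case: T_0 = 2, and 0^3 + 0^2 + 3·0 + 2 = 2.
Assume T_r = r^3 + r^2 + 3r + 2.
Then T_{r+1} = T_r + (3r^2 + 5r + 5) = (r^3 + r^2 + 3r + 2) + (3r^2 + 5r + 5) = r^3 + 4r^2 + 8r + 7,
and (r+1)^3 + (r+1)^2 + 3·(r+1) + 2 = r^3 + 4r^2 + 8r + 7.
This completes the inductive step, so T_k = k^3 + k^2 + 3k + 2 for all k ≥ 0.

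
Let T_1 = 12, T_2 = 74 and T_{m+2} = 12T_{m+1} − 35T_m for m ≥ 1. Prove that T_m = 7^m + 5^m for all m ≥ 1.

Base cases: T_1 = 12 and 7^1 + 5^1 = 12; T_2 = 74 and 7^2 + 5^2 = 74.
Assume T_i = 7^i + 5^i for all 1 ≤ i ≤ j, where j ≥ 2.
Then T_{j+1} = 12T_j − 35T_{j−1} = 12·(7^j + 5^j) − 35·(7^{j−1} + 5^{j−1}) = (12·7 − 35)7^{j−1} + (12·5 − 35)5^{j−1} = 49·7^{j−1} + 25·5^{j−1} = 7^{j+1} + 5^{j+1}.
So the formula holds for j+1, and by strong induction T_m = 7^m + 5^m for all m ≥ 1.

T_m = 7^m + 5^m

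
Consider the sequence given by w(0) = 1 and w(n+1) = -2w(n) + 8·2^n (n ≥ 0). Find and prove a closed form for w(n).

Claim: w(n) = -(-2)^n + 2·2^n.

Base case: w(0) = 1, and -(-2)^0 + 2·2^0 = -1 + 2 = 1.
Assume w(k) = -(-2)^k + 2·2^k for some k ≥ 0.
Then w(k+1) = -2w(k) + 8·2^k = -2·(-(-2)^k + 2·2^k) + 8·2^k = -(-2)^{k+1} − 4·2^k + 8·2^k = -(-2)^{k+1} + 4·2^k = -(-2)^{k+1} + 2·2^{k+1}.
Hence w(n) = -(-2)^n + 2·2^n for every n ≥ 0, by induction.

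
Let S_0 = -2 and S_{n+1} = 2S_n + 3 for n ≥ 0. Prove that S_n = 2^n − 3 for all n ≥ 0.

Base case: S_0 = -2, and 2^0 − 3 = 1 − 3 = -2.
Assume S_r = 2^r − 3 for some r ≥ 0.
Then S_{r+1} = 2S_r + 3 = 2·(2^r − 3) + 3 = 2^{r+1} − 6 + 3 = 2^{r+1} − 3.
This completes the inductive step, so S_n = 2^n − 3 for all n ≥ 0.

S_n = 2^n − 3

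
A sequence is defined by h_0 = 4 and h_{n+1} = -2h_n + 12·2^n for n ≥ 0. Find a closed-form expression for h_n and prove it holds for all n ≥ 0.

Claim: h_n = (-2)^n + 3·2^n.

Base case: h_0 = 4, and (-2)^0 + 3·2^0 = 1 + 3 = 4.
Assume h_r = (-2)^r + 3·2^r for some r ≥ 0.
Then h_{r+1} = -2h_r + 12·2^r = -2·((-2)^r + 3·2^r) + 12·2^r = (-2)^{r+1} − 6·2^r + 12·2^r = (-2)^{r+1} + 6·2^r = (-2)^{r+1} + 3·2^{r+1}.
Hence h_n = (-2)^n + 3·2^n for every n ≥ 0, by induction.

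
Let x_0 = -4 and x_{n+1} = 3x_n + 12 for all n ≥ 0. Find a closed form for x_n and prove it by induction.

Claim: x_n = 2·3^n − 6.

Base case: x_0 = -4, and 2·3^0 − 6 = 2 − 6 = -4.
Assume x_k = 2·3^k − 6 for some k ≥ 0.
Then x_{k+1} = 3x_k + 12 = 3·(2·3^k − 6) + 12 = 6·3^k − 18 + 12 = 2·3^{k+1} − 6.
So the formula holds for k+1, and by induction x_n = 2·3^n − 6 for all n ≥ 0.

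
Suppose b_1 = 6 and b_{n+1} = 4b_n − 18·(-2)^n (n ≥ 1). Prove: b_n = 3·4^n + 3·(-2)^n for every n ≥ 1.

Base case: b_1 = 6, and 3·4^1 + 3·(-2)^1 = 12 − 6 = 6.
Assume b_r = 3·4^r + 3·(-2)^r for some r ≥ 1.
Then b_{r+1} = 4b_r − 18·(-2)^r = 4·(3·4^r + 3·(-2)^r) − 18·(-2)^r = 3·4^{r+1} + 12·(-2)^r − 18·(-2)^r = 3·4^{r+1} − 6·(-2)^r = 3·4^{r+1} + 3·(-2)^{r+1}.
This completes the inductive step, so b_n = 3·4^n + 3·(-2)^n for all n ≥ 1.

b_n = 3·4^n + 3·(-2)^n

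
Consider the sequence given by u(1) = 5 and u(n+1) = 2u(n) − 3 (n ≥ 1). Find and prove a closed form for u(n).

Claim: u(n) = 2^n + 3.

Base case: u(1) = 5, and 2^1 + 3 = 2 + 3 = 5.
Assume u(k) = 2^k + 3 for some k ≥ 1.
Then u(k+1) = 2u(k) − 3 = 2·(2^k + 3) − 3 = 2^{k+1} + 6 − 3 = 2^{k+1} + 3.
This completes the inductive step, so u(n) = 2^n + 3 for all n ≥ 1.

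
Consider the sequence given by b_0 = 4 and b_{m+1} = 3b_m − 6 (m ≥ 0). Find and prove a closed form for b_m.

Claim: b_m = 3^m + 3.

Base case: b_0 = 4, and 3^0 + 3 = 1 + 3 = 4.
Assume b_j = 3^j + 3 for some j ≥ 0.
Then b_{j+1} = 3b_j − 6 = 3·(3^j + 3) − 6 = 3^{j+1} + 9 − 6 = 3^{j+1} + 3.
So the formula holds for j+1, and by induction b_m = 3^m + 3 for all m ≥ 0.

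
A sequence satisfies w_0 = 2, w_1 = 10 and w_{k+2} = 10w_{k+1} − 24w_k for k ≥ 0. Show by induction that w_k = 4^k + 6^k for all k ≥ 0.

Base cases: w_0 = 2 and 4^0 + 6^0 = 2; w_1 = 10 and 4^1 + 6^1 = 10.
Assume w_j = 4^j + 6^j for all 0 ≤ j ≤ m, where m ≥ 1.
Then w_{m+1} = 10w_m − 24w_{m−1} = 10·(4^m + 6^m) − 24·(4^{m−1} + 6^{m−1}) = (10·4 − 24)4^{m−1} + (10·6 − 24)6^{m−1} = 16·4^{m−1} + 36·6^{m−1} = 4^{m+1} + 6^{m+1}.
Hence w_k = 4^k + 6^k for every k ≥ 0, by strong induction.

w_k = 4^k + 6^k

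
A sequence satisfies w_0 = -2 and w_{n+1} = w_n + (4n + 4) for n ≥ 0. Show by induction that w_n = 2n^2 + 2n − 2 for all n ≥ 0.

Base case: w_0 = -2, and 2·0^2 + 2·0 − 2 = -2.
Assume w_m = 2m^2 + 2m − 2.
Then w_{m+1} = w_m + (4m + 4) = (2m^2 + 2m − 2) + (4m + 4) = 2m^2 + 6m + 2,
and 2·(m+1)^2 + 2·(m+1) − 2 = 2m^2 + 6m + 2.
By induction, w_n = 2n^2 + 2n − 2 for all n ≥ 0.

w_n = 2n^2 + 2n − 2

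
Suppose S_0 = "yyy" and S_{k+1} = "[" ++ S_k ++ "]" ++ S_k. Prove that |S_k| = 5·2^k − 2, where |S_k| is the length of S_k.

Base case: |S_0| = 3, and 5·2^0 − 2 = 3.
Assume |S_j| = 5·2^j − 2.
Then |S_{j+1}| = 1 + |S_j| + 1 + |S_j| = 2|S_j| + 2 = 2(5·2^j − 2) + 2 = 5·2^{j+1} − 4 + 2 = 5·2^{j+1} − 2.
So the formula holds for j+1, and by induction |S_k| = 5·2^k − 2 for all k ≥ 0.

|S_k| = 5·2^k − 2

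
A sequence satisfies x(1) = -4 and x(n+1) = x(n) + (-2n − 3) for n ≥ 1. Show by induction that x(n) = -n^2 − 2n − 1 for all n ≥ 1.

Base case: x(1) = -4, and -1^2 − 2·1 − 1 = -4.
Assume x(k) = -k^2 − 2k − 1.
Then x(k+1) = x(k) + (-2k − 3) = (-k^2 − 2k − 1) + (-2k − 3) = -k^2 − 4k − 4,
and -(k+1)^2 − 2·(k+1) − 1 = -k^2 − 4k − 4.
Hence x(n) = -n^2 − 2n − 1 for every n ≥ 1, by induction.

x(n) = -n^2 − 2n − 1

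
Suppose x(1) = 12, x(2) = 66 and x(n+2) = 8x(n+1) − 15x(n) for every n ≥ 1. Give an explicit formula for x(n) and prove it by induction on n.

Claim: x(n) = 3·5^n − 3^n.

Base cases: x(1) = 12 and 3·5^1 − 3^1 = 12; x(2) = 66 and 3·5^2 − 3^2 = 66.
Assume x(j) = 3·5^j − 3^j for all 1 ≤ j ≤ m, where m ≥ 2.
Then x(m+1) = 8x(m) − 15x(m−1) = 8·(3·5^m − 3^m) − 15·(3·5^{m−1} − 3^{m−1}) = 3·(8·5 − 15)5^{m−1} − (8·3 − 15)3^{m−1} = 75·5^{m−1} − 9·3^{m−1} = 3·5^{m+1} − 3^{m+1}.
Hence x(n) = 3·5^n − 3^n for every n ≥ 1, by strong induction.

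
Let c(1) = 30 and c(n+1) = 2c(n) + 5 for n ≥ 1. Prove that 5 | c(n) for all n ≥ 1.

Base case: c(1) = 30 = 5·6, so 5 | c(1).
Assume 5 | c(r), so c(r) = 5t for some integer t.
Then c(r+1) = 2c(r) + 5 = 2·(5t) + 5 = 5(2t + 1), so 5 | c(r+1).
This completes the inductive step, so 5 | c(n) for all n ≥ 1.

5 | c(n)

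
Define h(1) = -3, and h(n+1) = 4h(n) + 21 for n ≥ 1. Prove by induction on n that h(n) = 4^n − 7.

Base case: h(1) = -3, and 4^1 − 7 = 4 − 7 = -3.
Assume h(k) = 4^k − 7 for some k ≥ 1.
Then h(k+1) = 4h(k) + 21 = 4·(4^k − 7) + 21 = 4^{k+1} − 28 + 21 = 4^{k+1} − 7.
By induction, h(n) = 4^n − 7 for all n ≥ 1.

h(n) = 4^n − 7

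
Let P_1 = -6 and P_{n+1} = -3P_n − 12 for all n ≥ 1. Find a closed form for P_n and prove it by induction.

Claim: P_n = (-3)^n − 3.

Base case: P_1 = -6, and (-3)^1 − 3 = -3 − 3 = -6.
Assume P_m = (-3)^m − 3 for some m ≥ 1.
Then P_{m+1} = -3P_m − 12 = -3·((-3)^m − 3) − 12 = -3·(-3)^m + 9 − 12 = (-3)^{m+1} − 3.
So the formula holds for m+1, and by induction P_n = (-3)^n − 3 for all n ≥ 1.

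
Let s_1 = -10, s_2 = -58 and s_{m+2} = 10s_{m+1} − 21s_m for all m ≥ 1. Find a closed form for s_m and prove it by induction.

Claim: s_m = -7^m − 3^m.

Base cases: s_1 = -10 and -7^1 − 3^1 = -10; s_2 = -58 and -7^2 − 3^2 = -58.
Assume s_i = -7^i − 3^i for all 1 ≤ i ≤ j, where j ≥ 2.
Then s_{j+1} = 10s_j − 21s_{j−1} = 10·(-7^j − 3^j) − 21·(-7^{j−1} − 3^{j−1}) = -(10·7 − 21)7^{j−1} − (10·3 − 21)3^{j−1} = -49·7^{j−1} − 9·3^{j−1} = -7^{j+1} − 3^{j+1}.
So the formula holds for j+1, and by strong induction s_m = -7^m − 3^m for all m ≥ 1.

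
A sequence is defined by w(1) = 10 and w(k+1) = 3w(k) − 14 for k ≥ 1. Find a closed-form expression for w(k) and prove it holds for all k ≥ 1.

Claim: w(k) = 3^k + 7.

Base case: w(1) = 10, and 3^1 + 7 = 3 + 7 = 10.
Assume w(r) = 3^r + 7 for some r ≥ 1.
Then w(r+1) = 3w(r) − 14 = 3·(3^r + 7) − 14 = 3^{r+1} + 21 − 14 = 3^{r+1} + 7.
So the formula holds for r+1, and by induction w(k) = 3^k + 7 for all k ≥ 1.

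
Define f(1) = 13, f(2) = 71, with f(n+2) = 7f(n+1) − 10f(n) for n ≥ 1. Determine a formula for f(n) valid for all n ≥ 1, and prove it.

Claim: f(n) = 3·5^n − 2^n.

Base cases: f(1) = 13 and 3·5^1 − 2^1 = 13; f(2) = 71 and 3·5^2 − 2^2 = 71.
Assume f(i) = 3·5^i − 2^i for all 1 ≤ i ≤ j, where j ≥ 2.
Then f(j+1) = 7f(j) − 10f(j−1) = 7·(3·5^j − 2^j) − 10·(3·5^{j−1} − 2^{j−1}) = 3·(7·5 − 10)5^{j−1} − (7·2 − 10)2^{j−1} = 75·5^{j−1} − 4·2^{j−1} = 3·5^{j+1} − 2^{j+1}.
By strong induction, f(n) = 3·5^n − 2^n for all n ≥ 1.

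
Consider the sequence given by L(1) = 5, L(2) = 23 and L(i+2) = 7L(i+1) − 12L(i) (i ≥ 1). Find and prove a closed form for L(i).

Claim: L(i) = 2·4^i − 3^i.

Base cases: L(1) = 5 and 2·4^1 − 3^1 = 5; L(2) = 23 and 2·4^2 − 3^2 = 23.
Assume L(t) = 2·4^t − 3^t for all 1 ≤ t ≤ j, where j ≥ 2.
Then L(j+1) = 7L(j) − 12L(j−1) = 7·(2·4^j − 3^j) − 12·(2·4^{j−1} − 3^{j−1}) = 2·(7·4 − 12)4^{j−1} − (7·3 − 12)3^{j−1} = 32·4^{j−1} − 9·3^{j−1} = 2·4^{j+1} − 3^{j+1}.
By strong induction, L(i) = 2·4^i − 3^i for all i ≥ 1.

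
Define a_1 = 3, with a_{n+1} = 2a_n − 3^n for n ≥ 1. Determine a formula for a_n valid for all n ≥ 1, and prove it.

Claim: a_n = 3·2^n − 3^n.

Base case: a_1 = 3, and 3·2^1 − 3^1 = 6 − 3 = 3.
Assume a_r = 3·2^r − 3^r for some r ≥ 1.
Then a_{r+1} = 2a_r − 3^r = 2·(3·2^r − 3^r) − 3^r = 3·2^{r+1} − 2·3^r − 3^r = 3·2^{r+1} − 3·3^r = 3·2^{r+1} − 3^{r+1}.
Hence a_n = 3·2^n − 3^n for every n ≥ 1, by induction.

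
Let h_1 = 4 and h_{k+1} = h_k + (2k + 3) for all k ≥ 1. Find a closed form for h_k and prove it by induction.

Claim: h_k = k^2 + 2k + 1.

Base case: h_1 = 4, and 1^2 + 2·1 + 1 = 4.
Assume h_r = r^2 + 2r + 1.
Then h_{r+1} = h_r + (2r + 3) = (r^2 + 2r + 1) + (2r + 3) = r^2 + 4r + 4,
and (r+1)^2 + 2·(r+1) + 1 = r^2 + 4r + 4.
Hence h_k = k^2 + 2k + 1 for every k ≥ 1, by induction.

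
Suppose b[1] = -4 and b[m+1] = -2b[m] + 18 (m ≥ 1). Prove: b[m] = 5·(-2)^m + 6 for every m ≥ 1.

Base case: b[1] = -4, and 5·(-2)^1 + 6 = -10 + 6 = -4.
Assume b[k] = 5·(-2)^k + 6 for some k ≥ 1.
Then b[k+1] = -2b[k] + 18 = -2·(5·(-2)^k + 6) + 18 = -10·(-2)^k − 12 + 18 = 5·(-2)^{k+1} + 6.
So the formula holds for k+1, and by induction b[m] = 5·(-2)^m + 6 for all m ≥ 1.

b[m] = 5·(-2)^m + 6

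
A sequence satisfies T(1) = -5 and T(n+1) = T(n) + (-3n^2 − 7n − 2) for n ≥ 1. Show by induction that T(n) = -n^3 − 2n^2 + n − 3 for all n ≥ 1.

Base case: T(1) = -5, and -1^3 − 2·1^2 + 1 − 3 = -5.
Assume T(m) = -m^3 − 2m^2 + m − 3.
Then T(m+1) = T(m) + (-3m^2 − 7m − 2) = (-m^3 − 2m^2 + m − 3) + (-3m^2 − 7m − 2) = -m^3 − 5m^2 − 6m − 5,
and -(m+1)^3 − 2·(m+1)^2 + (m+1) − 3 = -m^3 − 5m^2 − 6m − 5.
By induction, T(n) = -n^3 − 2n^2 + n − 3 for all n ≥ 1.

T(n) = -n^3 − 2n^2 + n − 3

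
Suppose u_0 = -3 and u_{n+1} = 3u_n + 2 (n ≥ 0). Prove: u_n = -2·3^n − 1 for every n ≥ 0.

Base case: u_0 = -3, and -2·3^0 − 1 = -2 − 1 = -3.
Assume u_m = -2·3^m − 1 for some m ≥ 0.
Then u_{m+1} = 3u_m + 2 = 3·(-2·3^m − 1) + 2 = -6·3^m − 3 + 2 = -2·3^{m+1} − 1.
Hence u_n = -2·3^n − 1 for every n ≥ 0, by induction.

u_n = -2·3^n − 1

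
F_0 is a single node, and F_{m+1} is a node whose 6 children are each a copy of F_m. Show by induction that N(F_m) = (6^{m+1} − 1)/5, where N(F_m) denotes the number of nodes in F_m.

Base case: N(F_0) = 1, and (6^{0+1} − 1)/5 = 1.
Assume N(F_r) = (6^{r+1} − 1)/5.
Then N(F_{r+1}) = 1 + 6N(F_r) = 1 + 6·(6^{r+1} − 1)/5 = 1 + (6^{r+2} − 6)/5 = (5 + 6^{r+2} − 6)/5 = (6^{r+2} − 1)/5.
This completes the inductive step, so N(F_m) = (6^{m+1} − 1)/5 for all m ≥ 0.

N(F_m) = (6^{m+1} − 1)/5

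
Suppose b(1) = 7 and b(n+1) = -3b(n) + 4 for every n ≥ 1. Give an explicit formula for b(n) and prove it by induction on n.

Claim: b(n) = -2·(-3)^n + 1.

Base case: b(1) = 7, and -2·(-3)^1 + 1 = 6 + 1 = 7.
Assume b(r) = -2·(-3)^r + 1 for some r ≥ 1.
Then b(r+1) = -3b(r) + 4 = -3·(-2·(-3)^r + 1) + 4 = 6·(-3)^r − 3 + 4 = -2·(-3)^{r+1} + 1.
By induction, b(n) = -2·(-3)^n + 1 for all n ≥ 1.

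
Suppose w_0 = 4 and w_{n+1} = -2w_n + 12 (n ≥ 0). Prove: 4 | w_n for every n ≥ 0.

Base case: w_0 = 4 = 4·1, so 4 | w_0.
Assume 4 | w_m, so w_m = 4t for some integer t.
Then w_{m+1} = -2w_m + 12 = -2·(4t) + 12 = 4(-2t + 3), so 4 | w_{m+1}.
So the property holds for m+1, and by induction 4 | w_n for all n ≥ 0.

4 | w_n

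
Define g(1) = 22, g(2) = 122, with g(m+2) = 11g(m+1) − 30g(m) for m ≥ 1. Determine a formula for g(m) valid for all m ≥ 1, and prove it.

Claim: g(m) = 2·5^m + 2·6^m.

Base cases: g(1) = 22 and 2·5^1 + 2·6^1 = 22; g(2) = 122 and 2·5^2 + 2·6^2 = 122.
Assume g(i) = 2·5^i + 2·6^i for all 1 ≤ i ≤ j, where j ≥ 2.
Then g(j+1) = 11g(j) − 30g(j−1) = 11·(2·5^j + 2·6^j) − 30·(2·5^{j−1} + 2·6^{j−1}) = 2·(11·5 − 30)5^{j−1} + 2·(11·6 − 30)6^{j−1} = 50·5^{j−1} + 72·6^{j−1} = 2·5^{j+1} + 2·6^{j+1}.
By strong induction, g(m) = 2·5^m + 2·6^m for all m ≥ 1.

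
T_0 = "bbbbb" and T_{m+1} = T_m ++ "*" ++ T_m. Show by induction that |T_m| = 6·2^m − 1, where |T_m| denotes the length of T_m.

Base case: |T_0| = 5, and 6·2^0 − 1 = 5.
Assume |T_j| = 6·2^j − 1.
Then |T_{j+1}| = |T_j| + 1 + |T_j| = 2|T_j| + 1 = 2(6·2^j − 1) + 1 = 6·2^{j+1} − 2 + 1 = 6·2^{j+1} − 1.
So the formula holds for j+1, and by induction |T_m| = 6·2^m − 1 for all m ≥ 0.

|T_m| = 6·2^m − 1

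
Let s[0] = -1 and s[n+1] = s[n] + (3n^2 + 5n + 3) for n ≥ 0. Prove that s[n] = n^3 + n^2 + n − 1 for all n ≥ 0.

Base case: s[0] = -1, and 0^3 + 0^2 + 0 − 1 = -1.
Assume s[k] = k^3 + k^2 + k − 1.
Then s[k+1] = s[k] + (3k^2 + 5k + 3) = (k^3 + k^2 + k − 1) + (3k^2 + 5k + 3) = k^3 + 4k^2 + 6k + 2,
and (k+1)^3 + (k+1)^2 + (k+1) − 1 = k^3 + 4k^2 + 6k + 2.
By induction, s[n] = n^3 + n^2 + n − 1 for all n ≥ 0.

s[n] = n^3 + n^2 + n − 1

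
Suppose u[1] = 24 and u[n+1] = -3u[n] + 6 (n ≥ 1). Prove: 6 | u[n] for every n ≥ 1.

Base case: u[1] = 24 = 6·4, so 6 | u[1].
Assume 6 | u[j], so u[j] = 6t for some integer t.
Then u[j+1] = -3u[j] + 6 = -3·(6t) + 6 = 6(-3t + 1), so 6 | u[j+1].
This completes the inductive step, so 6 | u[n] for all n ≥ 1.

6 | u[n]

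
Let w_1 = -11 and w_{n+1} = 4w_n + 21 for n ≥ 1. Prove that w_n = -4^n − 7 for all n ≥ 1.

Base case: w_1 = -11, and -4^1 − 7 = -4 − 7 = -11.
Assume w_k = -4^k − 7 for some k ≥ 1.
Then w_{k+1} = 4w_k + 21 = 4·(-4^k − 7) + 21 = -4^{k+1} − 28 + 21 = -4^{k+1} − 7.
By induction, w_n = -4^n − 7 for all n ≥ 1.

w_n = -4^n − 7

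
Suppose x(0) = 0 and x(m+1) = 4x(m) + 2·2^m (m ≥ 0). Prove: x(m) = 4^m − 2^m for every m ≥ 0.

Base case: x(0) = 0, and 4^0 − 2^0 = 1 − 1 = 0.
Assume x(r) = 4^r − 2^r for some r ≥ 0.
Then x(r+1) = 4x(r) + 2·2^r = 4·(4^r − 2^r) + 2·2^r = 4^{r+1} − 4·2^r + 2·2^r = 4^{r+1} − 2·2^r = 4^{r+1} − 2^{r+1}.
By induction, x(m) = 4^m − 2^m for all m ≥ 0.

x(m) = 4^m − 2^m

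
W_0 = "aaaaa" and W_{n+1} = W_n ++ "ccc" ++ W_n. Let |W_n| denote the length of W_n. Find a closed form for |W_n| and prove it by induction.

Claim: |W_n| = 2^{n+3} − 3.

Base case: |W_0| = 5, and 2^{0+3} − 3 = 5.
Assume |W_j| = 2^{j+3} − 3.
Then |W_{j+1}| = |W_j| + 3 + |W_j| = 2|W_j| + 3 = 2(2^{j+3} − 3) + 3 = 2^{j+1+3} − 6 + 3 = 2^{j+1+3} − 3.
By induction, |W_n| = 2^{n+3} − 3 for all n ≥ 0.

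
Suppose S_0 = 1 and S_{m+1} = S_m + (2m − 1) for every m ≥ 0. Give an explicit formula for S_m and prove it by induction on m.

Claim: S_m = m^2 − 2m + 1.

Base case: S_0 = 1, and 0^2 − 2·0 + 1 = 1.
Assume S_r = r^2 − 2r + 1.
Then S_{r+1} = S_r + (2r − 1) = (r^2 − 2r + 1) + (2r − 1) = r^2,
and (r+1)^2 − 2·(r+1) + 1 = r^2.
This completes the inductive step, so S_m = m^2 − 2m + 1 for all m ≥ 0.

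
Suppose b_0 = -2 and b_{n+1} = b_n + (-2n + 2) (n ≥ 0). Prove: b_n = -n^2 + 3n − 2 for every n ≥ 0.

Base case: b_0 = -2, and -0^2 + 3·0 − 2 = -2.
Assume b_j = -j^2 + 3j − 2.
Then b_{j+1} = b_j + (-2j + 2) = (-j^2 + 3j − 2) + (-2j + 2) = -j^2 + j,
and -(j+1)^2 + 3·(j+1) − 2 = -j^2 + j.
By induction, b_n = -n^2 + 3n − 2 for all n ≥ 0.

b_n = -n^2 + 3n − 2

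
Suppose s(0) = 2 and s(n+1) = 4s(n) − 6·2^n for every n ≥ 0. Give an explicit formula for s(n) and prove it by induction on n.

Claim: s(n) = -4^n + 3·2^n.

Base case: s(0) = 2, and -4^0 + 3·2^0 = -1 + 3 = 2.
Assume s(r) = -4^r + 3·2^r for some r ≥ 0.
Then s(r+1) = 4s(r) − 6·2^r = 4·(-4^r + 3·2^r) − 6·2^r = -4^{r+1} + 12·2^r − 6·2^r = -4^{r+1} + 6·2^r = -4^{r+1} + 3·2^{r+1}.
This completes the inductive step, so s(n) = -4^n + 3·2^n for all n ≥ 0.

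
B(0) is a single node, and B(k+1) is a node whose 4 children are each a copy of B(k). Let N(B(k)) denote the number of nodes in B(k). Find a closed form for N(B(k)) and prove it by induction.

Claim: N(B(k)) = (4^{k+1} − 1)/3.

Base case: N(B(0)) = 1, and (4^{0+1} − 1)/3 = 1.
Assume N(B(r)) = (4^{r+1} − 1)/3.
Then N(B(r+1)) = 1 + 4N(B(r)) = 1 + 4·(4^{r+1} − 1)/3 = 1 + (4^{r+2} − 4)/3 = (3 + 4^{r+2} − 4)/3 = (4^{r+2} − 1)/3.
By induction, N(B(k)) = (4^{k+1} − 1)/3 for all k ≥ 0.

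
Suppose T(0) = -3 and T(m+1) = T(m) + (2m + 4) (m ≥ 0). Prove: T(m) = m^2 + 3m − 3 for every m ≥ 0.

Base case: T(0) = -3, and 0^2 + 3·0 − 3 = -3.
Assume T(j) = j^2 + 3j − 3.
Then T(j+1) = T(j) + (2j + 4) = (j^2 + 3j − 3) + (2j + 4) = j^2 + 5j + 1,
and (j+1)^2 + 3·(j+1) − 3 = j^2 + 5j + 1.
This completes the inductive step, so T(m) = m^2 + 3m − 3 for all m ≥ 0.

T(m) = m^2 + 3m − 3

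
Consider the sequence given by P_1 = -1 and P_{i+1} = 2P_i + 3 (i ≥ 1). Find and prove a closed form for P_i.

Claim: P_i = 2^i − 3.

Base case: P_1 = -1, and 2^1 − 3 = 2 − 3 = -1.
Assume P_m = 2^m − 3 for some m ≥ 1.
Then P_{m+1} = 2P_m + 3 = 2·(2^m − 3) + 3 = 2^{m+1} − 6 + 3 = 2^{m+1} − 3.
This completes the inductive step, so P_i = 2^i − 3 for all i ≥ 1.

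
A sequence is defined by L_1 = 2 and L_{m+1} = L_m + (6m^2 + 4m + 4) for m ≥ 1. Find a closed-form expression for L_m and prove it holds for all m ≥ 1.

Claim: L_m = 2m^3 − m^2 + 3m − 2.

Base case: L_1 = 2, and 2·1^3 − 1^2 + 3·1 − 2 = 2.
Assume L_k = 2k^3 − k^2 + 3k − 2.
Then L_{k+1} = L_k + (6k^2 + 4k + 4) = (2k^3 − k^2 + 3k − 2) + (6k^2 + 4k + 4) = 2k^3 + 5k^2 + 7k + 2,
and 2·(k+1)^3 − (k+1)^2 + 3·(k+1) − 2 = 2k^3 + 5k^2 + 7k + 2.
This completes the inductive step, so L_m = 2m^3 − m^2 + 3m − 2 for all m ≥ 1.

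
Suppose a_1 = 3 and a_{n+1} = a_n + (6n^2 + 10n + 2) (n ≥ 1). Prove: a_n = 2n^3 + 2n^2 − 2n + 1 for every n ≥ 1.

Base case: a_1 = 3, and 2·1^3 + 2·1^2 − 2·1 + 1 = 3.
Assume a_m = 2m^3 + 2m^2 − 2m + 1.
Then a_{m+1} = a_m + (6m^2 + 10m + 2) = (2m^3 + 2m^2 − 2m + 1) + (6m^2 + 10m + 2) = 2m^3 + 8m^2 + 8m + 3,
and 2·(m+1)^3 + 2·(m+1)^2 − 2·(m+1) + 1 = 2m^3 + 8m^2 + 8m + 3.
Hence a_n = 2n^3 + 2n^2 − 2n + 1 for every n ≥ 1, by induction.

a_n = 2n^3 + 2n^2 − 2n + 1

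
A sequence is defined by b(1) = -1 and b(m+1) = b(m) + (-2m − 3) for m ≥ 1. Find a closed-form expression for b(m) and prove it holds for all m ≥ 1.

Claim: b(m) = -m^2 − 2m + 2.

Base case: b(1) = -1, and -1^2 − 2·1 + 2 = -1.
Assume b(r) = -r^2 − 2r + 2.
Then b(r+1) = b(r) + (-2r − 3) = (-r^2 − 2r + 2) + (-2r − 3) = -r^2 − 4r − 1,
and -(r+1)^2 − 2·(r+1) + 2 = -r^2 − 4r − 1.
By induction, b(m) = -m^2 − 2m + 2 for all m ≥ 1.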